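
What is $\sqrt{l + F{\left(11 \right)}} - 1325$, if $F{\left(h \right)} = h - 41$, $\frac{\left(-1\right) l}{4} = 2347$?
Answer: $-1325 + i \sqrt{9418} \approx -1325.0 + 97.046 i$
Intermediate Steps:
$l = -9388$ ($l = \left(-4\right) 2347 = -9388$)
$F{\left(h \right)} = -41 + h$
$\sqrt{l + F{\left(11 \right)}} - 1325 = \sqrt{-9388 + \left(-41 + 11\right)} - 1325 = \sqrt{-9388 - 30} - 1325 = \sqrt{-9418} - 1325 = i \sqrt{9418} - 1325 = -1325 + i \sqrt{9418}$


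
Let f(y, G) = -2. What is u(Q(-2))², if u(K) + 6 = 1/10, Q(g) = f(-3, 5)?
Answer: 3481/100 ≈ 34.810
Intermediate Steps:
Q(g) = -2
u(K) = -59/10 (u(K) = -6 + 1/10 = -6 + ⅒ = -59/10)
u(Q(-2))² = (-59/10)² = 3481/100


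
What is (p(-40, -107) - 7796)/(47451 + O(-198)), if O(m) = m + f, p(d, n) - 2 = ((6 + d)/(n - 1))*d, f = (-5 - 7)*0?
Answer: -210778/1275831 ≈ -0.16521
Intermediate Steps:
f = 0 (f = -12*0 = 0)
p(d, n) = 2 + d*(6 + d)/(-1 + n) (p(d, n) = 2 + ((6 + d)/(n - 1))*d = 2 + ((6 + d)/(-1 + n))*d = 2 + d*(6 + d)/(-1 + n))
O(m) = m (O(m) = m + 0 = m)
(p(-40, -107) - 7796)/(47451 + O(-198)) = ((-2 + (-40)**2 + 2*(-107) + 6*(-40))/(-1 - 107) - 7796)/(47451 - 198) = ((-2 + 1600 - 214 - 240)/(-108) - 7796)/47253 = (-1/108*1144 - 7796)*(1/47253) = (-286/27 - 7796)*(1/47253) = -210778/27*1/47253 = -210778/1275831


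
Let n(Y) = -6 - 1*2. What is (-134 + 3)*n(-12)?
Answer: 1048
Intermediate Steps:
n(Y) = -8 (n(Y) = -6 - 2 = -8)
(-134 + 3)*n(-12) = (-134 + 3)*(-8) = -131*(-8) = 1048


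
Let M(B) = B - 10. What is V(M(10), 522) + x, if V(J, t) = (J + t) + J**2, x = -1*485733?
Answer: -485211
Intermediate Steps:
x = -485733
M(B) = -10 + B
V(J, t) = J + t + J**2
V(M(10), 522) + x = ((-10 + 10) + 522 + (-10 + 10)**2) - 485733 = (0 + 522 + 0**2) - 485733 = (0 + 522 + 0) - 485733 = 522 - 485733 = -485211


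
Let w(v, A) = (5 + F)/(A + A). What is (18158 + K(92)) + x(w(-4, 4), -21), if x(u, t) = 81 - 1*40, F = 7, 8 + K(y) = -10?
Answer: 18181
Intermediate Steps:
K(y) = -18 (K(y) = -8 - 10 = -18)
w(v, A) = 6/A (w(v, A) = (5 + 7)/(A + A) = 12/((2*A)) = 12*(1/(2*A)) = 6/A)
x(u, t) = 41 (x(u, t) = 81 - 40 = 41)
(18158 + K(92)) + x(w(-4, 4), -21) = (18158 - 18) + 41 = 18140 + 41 = 18181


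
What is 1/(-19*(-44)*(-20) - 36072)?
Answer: -1/52792 ≈ -1.8942e-5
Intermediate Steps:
1/(-19*(-44)*(-20) - 36072) = 1/(836*(-20) - 36072) = 1/(-16720 - 36072) = 1/(-52792) = -1/52792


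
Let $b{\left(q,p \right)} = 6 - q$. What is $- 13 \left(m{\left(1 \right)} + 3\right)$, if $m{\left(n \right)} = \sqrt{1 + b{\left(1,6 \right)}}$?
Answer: $-39 - 13 \sqrt{6} \approx -70.843$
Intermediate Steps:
$m{\left(n \right)} = \sqrt{6}$ ($m{\left(n \right)} = \sqrt{1 + \left(6 - 1\right)} = \sqrt{1 + 5} = \sqrt{6}$)
$- 13 \left(m{\left(1 \right)} + 3\right) = - 13 \left(\sqrt{6} + 3\right) = - 13 \left(3 + \sqrt{6}\right) = -39 - 13 \sqrt{6}$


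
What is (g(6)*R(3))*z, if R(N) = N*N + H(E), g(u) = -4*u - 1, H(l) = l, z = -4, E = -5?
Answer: 400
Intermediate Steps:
g(u) = -1 - 4*u
R(N) = -5 + N² (R(N) = N*N - 5 = N² - 5 = -5 + N²)
(g(6)*R(3))*z = ((-1 - 4*6)*(-5 + 3²))*(-4) = ((-1 - 24)*(-5 + 9))*(-4) = -25*4*(-4) = -100*(-4) = 400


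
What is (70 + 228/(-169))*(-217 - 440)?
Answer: -7622514/169 ≈ -45104.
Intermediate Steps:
(70 + 228/(-169))*(-217 - 440) = (70 + 228*(-1/169))*(-657) = (70 - 228/169)*(-657) = (11602/169)*(-657) = -7622514/169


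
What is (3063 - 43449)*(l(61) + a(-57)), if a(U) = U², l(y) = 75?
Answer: -134243064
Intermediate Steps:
(3063 - 43449)*(l(61) + a(-57)) = (3063 - 43449)*(75 + (-57)²) = -40386*(75 + 3249) = -40386*3324 = -134243064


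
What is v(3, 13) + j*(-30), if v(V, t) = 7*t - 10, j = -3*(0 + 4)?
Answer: 441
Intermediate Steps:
j = -12 (j = -3*4 = -12)
v(V, t) = -10 + 7*t
v(3, 13) + j*(-30) = (-10 + 7*13) - 12*(-30) = (-10 + 91) + 360 = 81 + 360 = 441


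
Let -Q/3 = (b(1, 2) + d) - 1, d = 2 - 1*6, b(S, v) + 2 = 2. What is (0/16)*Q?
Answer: 0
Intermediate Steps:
b(S, v) = 0 (b(S, v) = -2 + 2 = 0)
d = -4 (d = 2 - 6 = -4)
Q = 15 (Q = -3*((0 - 4) - 1) = -3*(-4 - 1) = -3*(-5) = 15)
(0/16)*Q = (0/16)*15 = ((1/16)*0)*15 = 0*15 = 0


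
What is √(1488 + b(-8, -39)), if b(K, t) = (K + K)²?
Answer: 4*√109 ≈ 41.761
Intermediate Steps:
b(K, t) = 4*K² (b(K, t) = (2*K)² = 4*K²)
√(1488 + b(-8, -39)) = √(1488 + 4*(-8)²) = √(1488 + 4*64) = √(1488 + 256) = √1744 = 4*√109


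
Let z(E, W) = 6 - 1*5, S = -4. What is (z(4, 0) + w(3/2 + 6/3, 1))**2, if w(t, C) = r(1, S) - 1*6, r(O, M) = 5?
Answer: 0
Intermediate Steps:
z(E, W) = 1 (z(E, W) = 6 - 5 = 1)
w(t, C) = -1 (w(t, C) = 5 - 1*6 = 5 - 6 = -1)
(z(4, 0) + w(3/2 + 6/3, 1))**2 = (1 - 1)**2 = 0**2 = 0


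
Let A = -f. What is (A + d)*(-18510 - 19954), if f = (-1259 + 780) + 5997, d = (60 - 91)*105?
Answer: 337444672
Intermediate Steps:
d = -3255 (d = -31*105 = -3255)
f = 5518 (f = -479 + 5997 = 5518)
A = -5518 (A = -1*5518 = -5518)
(A + d)*(-18510 - 19954) = (-5518 - 3255)*(-18510 - 19954) = -8773*(-38464) = 337444672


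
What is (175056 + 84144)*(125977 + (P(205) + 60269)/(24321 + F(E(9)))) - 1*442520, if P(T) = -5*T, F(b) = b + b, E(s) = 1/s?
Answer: 7147541347372280/218891 ≈ 3.2653e+10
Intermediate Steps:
F(b) = 2*b
(175056 + 84144)*(125977 + (P(205) + 60269)/(24321 + F(E(9)))) - 1*442520 = (175056 + 84144)*(125977 + (-5*205 + 60269)/(24321 + 2/9)) - 1*442520 = 259200*(125977 + (-1025 + 60269)/(24321 + 2*(1/9))) - 442520 = 259200*(125977 + 59244/(24321 + 2/9)) - 442520 = 259200*(125977 + 59244/(218891/9)) - 442520 = 259200*(125977 + 59244*(9/218891)) - 442520 = 259200*(125977 + 533196/218891) - 442520 = 259200*(27575764703/218891) - 442520 = 7147638211017600/218891 - 442520 = 7147541347372280/218891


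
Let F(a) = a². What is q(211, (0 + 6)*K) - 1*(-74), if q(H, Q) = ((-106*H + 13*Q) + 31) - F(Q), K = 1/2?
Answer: -22231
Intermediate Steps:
K = ½ ≈ 0.50000
q(H, Q) = 31 - Q² - 106*H + 13*Q (q(H, Q) = ((-106*H + 13*Q) + 31) - Q² = (31 - 106*H + 13*Q) - Q² = 31 - Q² - 106*H + 13*Q)
q(211, (0 + 6)*K) - 1*(-74) = (31 - ((0 + 6)*(½))² - 106*211 + 13*((0 + 6)*(½))) - 1*(-74) = (31 - (6*(½))² - 22366 + 13*(6*(½))) + 74 = (31 - 1*3² - 22366 + 13*3) + 74 = (31 - 1*9 - 22366 + 39) + 74 = (31 - 9 - 22366 + 39) + 74 = -22305 + 74 = -22231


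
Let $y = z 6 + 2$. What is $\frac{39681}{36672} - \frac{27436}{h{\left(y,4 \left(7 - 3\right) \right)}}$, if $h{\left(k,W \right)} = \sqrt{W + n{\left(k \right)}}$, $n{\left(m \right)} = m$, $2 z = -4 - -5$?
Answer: $\frac{13227}{12224} - \frac{27436 \sqrt{21}}{21} \approx -5985.9$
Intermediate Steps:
$z = \frac{1}{2}$ ($z = \frac{-4 - -5}{2} = \frac{-4 + 5}{2} = \frac{1}{2} \cdot 1 = \frac{1}{2} \approx 0.5$)
$y = 5$ ($y = \frac{1}{2} \cdot 6 + 2 = 3 + 2 = 5$)
$h{\left(k,W \right)} = \sqrt{W + k}$
$\frac{39681}{36672} - \frac{27436}{h{\left(y,4 \left(7 - 3\right) \right)}} = \frac{39681}{36672} - \frac{27436}{\sqrt{4 \left(7 - 3\right) + 5}} = 39681 \cdot \frac{1}{36672} - \frac{27436}{\sqrt{4 \cdot 4 + 5}} = \frac{13227}{12224} - \frac{27436}{\sqrt{16 + 5}} = \frac{13227}{12224} - \frac{27436}{\sqrt{21}} = \frac{13227}{12224} - 27436 \frac{\sqrt{21}}{21} = \frac{13227}{12224} - \frac{27436 \sqrt{21}}{21}$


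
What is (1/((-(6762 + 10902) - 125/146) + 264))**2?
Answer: 21316/6454267275625 ≈ 3.3026e-9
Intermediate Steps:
(1/((-(6762 + 10902) - 125/146) + 264))**2 = (1/((-138/(1/((-58 + 79) + 107)) - 125*1/146) + 264))**2 = (1/((-138/(1/(21 + 107)) - 125/146) + 264))**2 = (1/((-138/(1/128) - 125/146) + 264))**2 = (1/((-138/1/128 - 125/146) + 264))**2 = (1/((-138*128 - 125/146) + 264))**2 = (1/((-17664 - 125/146) + 264))**2 = (1/(-2579069/146 + 264))**2 = (1/(-2540525/146))**2 = (-146/2540525)**2 = 21316/6454267275625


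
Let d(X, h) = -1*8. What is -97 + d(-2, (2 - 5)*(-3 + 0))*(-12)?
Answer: -1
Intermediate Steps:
d(X, h) = -8
-97 + d(-2, (2 - 5)*(-3 + 0))*(-12) = -97 - 8*(-12) = -97 + 96 = -1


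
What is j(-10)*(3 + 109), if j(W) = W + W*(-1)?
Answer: 0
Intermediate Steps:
j(W) = 0 (j(W) = W - W = 0)
j(-10)*(3 + 109) = 0*(3 + 109) = 0*112 = 0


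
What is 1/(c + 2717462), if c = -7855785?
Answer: -1/5138323 ≈ -1.9462e-7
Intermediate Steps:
1/(c + 2717462) = 1/(-7855785 + 2717462) = 1/(-5138323) = -1/5138323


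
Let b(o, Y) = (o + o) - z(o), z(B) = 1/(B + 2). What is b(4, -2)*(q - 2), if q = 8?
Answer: 47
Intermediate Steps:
z(B) = 1/(2 + B)
b(o, Y) = -1/(2 + o) + 2*o (b(o, Y) = (o + o) - 1/(2 + o) = 2*o - 1/(2 + o) = -1/(2 + o) + 2*o)
b(4, -2)*(q - 2) = ((-1 + 2*4*(2 + 4))/(2 + 4))*(8 - 2) = ((-1 + 2*4*6)/6)*6 = ((-1 + 48)/6)*6 = ((⅙)*47)*6 = (47/6)*6 = 47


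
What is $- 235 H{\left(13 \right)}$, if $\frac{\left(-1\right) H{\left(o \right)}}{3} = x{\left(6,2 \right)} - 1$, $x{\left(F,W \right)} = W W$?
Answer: $2115$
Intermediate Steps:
$x{\left(F,W \right)} = W^{2}$
$H{\left(o \right)} = -9$ ($H{\left(o \right)} = - 3 \left(2^{2} - 1\right) = - 3 \left(4 - 1\right) = \left(-3\right) 3 = -9$)
$- 235 H{\left(13 \right)} = \left(-235\right) \left(-9\right) = 2115$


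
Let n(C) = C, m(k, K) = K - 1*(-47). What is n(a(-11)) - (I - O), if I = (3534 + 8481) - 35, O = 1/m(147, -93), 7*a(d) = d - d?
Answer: -551081/46 ≈ -11980.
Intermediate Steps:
m(k, K) = 47 + K (m(k, K) = K + 47 = 47 + K)
a(d) = 0 (a(d) = (d - d)/7 = (1/7)*0 = 0)
O = -1/46 (O = 1/(47 - 93) = 1/(-46) = -1/46 ≈ -0.021739)
I = 11980 (I = 12015 - 35 = 11980)
n(a(-11)) - (I - O) = 0 - (11980 - 1*(-1/46)) = 0 - (11980 + 1/46) = 0 - 1*551081/46 = 0 - 551081/46 = -551081/46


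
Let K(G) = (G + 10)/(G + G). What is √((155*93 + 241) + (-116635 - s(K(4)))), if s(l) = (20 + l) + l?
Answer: I*√408010/2 ≈ 319.38*I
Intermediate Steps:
K(G) = (10 + G)/(2*G) (K(G) = (10 + G)/((2*G)) = (10 + G)*(1/(2*G)) = (10 + G)/(2*G))
s(l) = 20 + 2*l
√((155*93 + 241) + (-116635 - s(K(4)))) = √((155*93 + 241) + (-116635 - (20 + 2*((½)*(10 + 4)/4)))) = √((14415 + 241) + (-116635 - (20 + 2*((½)*(¼)*14)))) = √(14656 + (-116635 - (20 + 2*(7/4)))) = √(14656 + (-116635 - (20 + 7/2))) = √(14656 + (-116635 - 1*47/2)) = √(14656 + (-116635 - 47/2)) = √(14656 - 233317/2) = √(-204005/2) = I*√408010/2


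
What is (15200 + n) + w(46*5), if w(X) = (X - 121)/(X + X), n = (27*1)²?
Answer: 7327449/460 ≈ 15929.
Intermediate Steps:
n = 729 (n = 27² = 729)
w(X) = (-121 + X)/(2*X) (w(X) = (-121 + X)/((2*X)) = (-121 + X)*(1/(2*X)) = (-121 + X)/(2*X))
(15200 + n) + w(46*5) = (15200 + 729) + (-121 + 46*5)/(2*((46*5))) = 15929 + (½)*(-121 + 230)/230 = 15929 + (½)*(1/230)*109 = 15929 + 109/460 = 7327449/460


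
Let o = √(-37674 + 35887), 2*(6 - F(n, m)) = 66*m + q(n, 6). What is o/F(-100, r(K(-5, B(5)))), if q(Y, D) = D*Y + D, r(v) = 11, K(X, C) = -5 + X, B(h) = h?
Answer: -I*√1787/60 ≈ -0.70455*I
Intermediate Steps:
q(Y, D) = D + D*Y
F(n, m) = 3 - 33*m - 3*n (F(n, m) = 6 - (66*m + 6*(1 + n))/2 = 6 - (66*m + (6 + 6*n))/2 = 6 - (6 + 6*n + 66*m)/2 = 6 + (-3 - 33*m - 3*n) = 3 - 33*m - 3*n)
o = I*√1787 (o = √(-1787) = I*√1787 ≈ 42.273*I)
o/F(-100, r(K(-5, B(5)))) = (I*√1787)/(3 - 33*11 - 3*(-100)) = (I*√1787)/(3 - 363 + 300) = (I*√1787)/(-60) = (I*√1787)*(-1/60) = -I*√1787/60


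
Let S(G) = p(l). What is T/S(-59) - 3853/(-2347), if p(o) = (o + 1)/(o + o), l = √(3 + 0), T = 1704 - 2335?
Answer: -4439018/2347 + 631*√3 ≈ -798.43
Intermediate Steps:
T = -631
l = √3 ≈ 1.7320
p(o) = (1 + o)/(2*o) (p(o) = (1 + o)/((2*o)) = (1 + o)*(1/(2*o)) = (1 + o)/(2*o))
S(G) = √3*(1 + √3)/6 (S(G) = (1 + √3)/(2*(√3)) = (√3/3)*(1 + √3)/2 = √3*(1 + √3)/6)
T/S(-59) - 3853/(-2347) = -631/(½ + √3/6) - 3853/(-2347) = -631/(½ + √3/6) - 3853*(-1/2347) = -631/(½ + √3/6) + 3853/2347 = 3853/2347 - 631/(½ + √3/6)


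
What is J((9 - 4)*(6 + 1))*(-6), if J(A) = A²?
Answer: -7350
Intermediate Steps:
J((9 - 4)*(6 + 1))*(-6) = ((9 - 4)*(6 + 1))²*(-6) = (5*7)²*(-6) = 35²*(-6) = 1225*(-6) = -7350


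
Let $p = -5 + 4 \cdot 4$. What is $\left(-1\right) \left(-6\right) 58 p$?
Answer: $3828$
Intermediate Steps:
$p = 11$ ($p = -5 + 16 = 11$)
$\left(-1\right) \left(-6\right) 58 p = \left(-1\right) \left(-6\right) 58 \cdot 11 = 6 \cdot 58 \cdot 11 = 348 \cdot 11 = 3828$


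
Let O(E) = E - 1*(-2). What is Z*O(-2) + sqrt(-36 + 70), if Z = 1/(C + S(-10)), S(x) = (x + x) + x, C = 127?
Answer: sqrt(34) ≈ 5.8309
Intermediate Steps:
S(x) = 3*x (S(x) = 2*x + x = 3*x)
O(E) = 2 + E (O(E) = E + 2 = 2 + E)
Z = 1/97 (Z = 1/(127 + 3*(-10)) = 1/(127 - 30) = 1/97 ≈ 0.010309)
Z*O(-2) + sqrt(-36 + 70) = (2 - 2)/97 + sqrt(-36 + 70) = (1/97)*0 + sqrt(34) = 0 + sqrt(34) = sqrt(34)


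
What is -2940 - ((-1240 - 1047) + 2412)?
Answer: -3065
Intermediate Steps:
-2940 - ((-1240 - 1047) + 2412) = -2940 - (-2287 + 2412) = -2940 - 1*125 = -2940 - 125 = -3065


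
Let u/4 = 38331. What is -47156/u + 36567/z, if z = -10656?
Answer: -169697029/45383904 ≈ -3.7391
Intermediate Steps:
u = 153324 (u = 4*38331 = 153324)
-47156/u + 36567/z = -47156/153324 + 36567/(-10656) = -47156*1/153324 + 36567*(-1/10656) = -11789/38331 - 4063/1184 = -169697029/45383904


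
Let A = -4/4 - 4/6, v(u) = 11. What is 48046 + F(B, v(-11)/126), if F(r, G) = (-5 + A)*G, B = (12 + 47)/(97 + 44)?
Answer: 9080584/189 ≈ 48045.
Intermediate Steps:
B = 59/141 ≈ 0.41844
A = -5/3 (A = -4*¼ - 4*⅙ = -1 - ⅔ = -5/3 ≈ -1.6667)
F(r, G) = -20*G/3 (F(r, G) = (-5 - 5/3)*G = -20*G/3)
48046 + F(B, v(-11)/126) = 48046 - 220/(3*126) = 48046 - 20/3*11/126 = 48046 - 110/189 = 9080584/189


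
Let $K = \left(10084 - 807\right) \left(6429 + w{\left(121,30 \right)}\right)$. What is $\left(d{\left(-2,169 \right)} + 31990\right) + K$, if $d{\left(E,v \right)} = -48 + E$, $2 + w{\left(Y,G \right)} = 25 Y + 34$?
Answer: $88033562$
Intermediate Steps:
$w{\left(Y,G \right)} = 32 + 25 Y$ ($w{\left(Y,G \right)} = -2 + \left(25 Y + 34\right) = -2 + \left(34 + 25 Y\right) = 32 + 25 Y$)
$K = 88001622$ ($K = \left(10084 - 807\right) \left(6429 + \left(32 + 25 \cdot 121\right)\right) = 9277 \left(6429 + \left(32 + 3025\right)\right) = 9277 \left(6429 + 3057\right) = 9277 \cdot 9486 = 88001622$)
$\left(d{\left(-2,169 \right)} + 31990\right) + K = \left(\left(-48 - 2\right) + 31990\right) + 88001622 = \left(-50 + 31990\right) + 88001622 = 31940 + 88001622 = 88033562$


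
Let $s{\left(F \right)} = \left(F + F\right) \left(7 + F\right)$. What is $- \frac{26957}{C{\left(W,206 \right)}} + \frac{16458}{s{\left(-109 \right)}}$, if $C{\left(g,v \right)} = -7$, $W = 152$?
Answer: $\frac{14274549}{3706} \approx 3851.7$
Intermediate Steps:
$s{\left(F \right)} = 2 F \left(7 + F\right)$
$- \frac{26957}{C{\left(W,206 \right)}} + \frac{16458}{s{\left(-109 \right)}} = - \frac{26957}{-7} + \frac{16458}{2 \left(-109\right) \left(7 - 109\right)} = \left(-26957\right) \left(- \frac{1}{7}\right) + \frac{16458}{2 \left(-109\right) \left(-102\right)} = 3851 + \frac{16458}{22236} = 3851 + 16458 \cdot \frac{1}{22236} = 3851 + \frac{2743}{3706} = \frac{14274549}{3706}$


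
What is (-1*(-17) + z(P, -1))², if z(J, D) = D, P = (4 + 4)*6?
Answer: 256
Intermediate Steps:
P = 48 (P = 8*6 = 48)
(-1*(-17) + z(P, -1))² = (-1*(-17) - 1)² = (17 - 1)² = 16² = 256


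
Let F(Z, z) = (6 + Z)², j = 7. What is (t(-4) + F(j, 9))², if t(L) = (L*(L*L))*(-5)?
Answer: 239121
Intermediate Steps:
t(L) = -5*L³ (t(L) = (L*L²)*(-5) = L³*(-5) = -5*L³)
(t(-4) + F(j, 9))² = (-5*(-4)³ + (6 + 7)²)² = (-5*(-64) + 13²)² = (320 + 169)² = 489² = 239121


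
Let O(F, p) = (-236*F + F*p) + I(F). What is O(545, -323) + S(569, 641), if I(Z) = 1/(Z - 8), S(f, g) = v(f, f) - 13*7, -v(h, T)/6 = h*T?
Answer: -1206806543/537 ≈ -2.2473e+6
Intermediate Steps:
v(h, T) = -6*T*h (v(h, T) = -6*h*T = -6*T*h)
S(f, g) = -91 - 6*f**2 (S(f, g) = -6*f*f - 13*7 = -6*f**2 - 91 = -91 - 6*f**2)
I(Z) = 1/(-8 + Z)
O(F, p) = 1/(-8 + F) - 236*F + F*p (O(F, p) = (-236*F + F*p) + 1/(-8 + F) = 1/(-8 + F) - 236*F + F*p)
O(545, -323) + S(569, 641) = (1 + 545*(-236 - 323)*(-8 + 545))/(-8 + 545) + (-91 - 6*569**2) = (1 + 545*(-559)*537)/537 + (-91 - 6*323761) = (1 - 163599735)/537 + (-91 - 1942566) = (1/537)*(-163599734) - 1942657 = -163599734/537 - 1942657 = -1206806543/537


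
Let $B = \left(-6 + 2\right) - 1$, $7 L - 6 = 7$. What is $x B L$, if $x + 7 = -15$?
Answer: $\frac{1430}{7} \approx 204.29$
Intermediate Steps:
$L = \frac{13}{7}$ ($L = \frac{6}{7} + \frac{1}{7} \cdot 7 = \frac{6}{7} + 1 = \frac{13}{7} \approx 1.8571$)
$x = -22$ ($x = -7 - 15 = -22$)
$B = -5$ ($B = -4 - 1 = -5$)
$x B L = \left(-22\right) \left(-5\right) \frac{13}{7} = 110 \cdot \frac{13}{7} = \frac{1430}{7}$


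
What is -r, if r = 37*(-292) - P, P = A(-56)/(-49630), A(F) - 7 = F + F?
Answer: 15320075/1418 ≈ 10804.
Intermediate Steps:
A(F) = 7 + 2*F (A(F) = 7 + (F + F) = 7 + 2*F)
P = 3/1418 (P = (7 + 2*(-56))/(-49630) = (7 - 112)*(-1/49630) = -105*(-1/49630) = 3/1418 ≈ 0.0021157)
r = -15320075/1418 (r = 37*(-292) - 1*3/1418 = -10804 - 3/1418 = -15320075/1418 ≈ -10804.)
-r = -1*(-15320075/1418) = 15320075/1418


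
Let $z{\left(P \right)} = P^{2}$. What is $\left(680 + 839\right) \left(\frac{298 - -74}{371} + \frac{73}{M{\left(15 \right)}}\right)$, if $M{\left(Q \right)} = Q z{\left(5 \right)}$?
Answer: $\frac{36148511}{19875} \approx 1818.8$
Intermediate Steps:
$M{\left(Q \right)} = 25 Q$ ($M{\left(Q \right)} = Q 5^{2} = Q 25 = 25 Q$)
$\left(680 + 839\right) \left(\frac{298 - -74}{371} + \frac{73}{M{\left(15 \right)}}\right) = \left(680 + 839\right) \left(\frac{298 - -74}{371} + \frac{73}{25 \cdot 15}\right) = 1519 \left(\left(298 + 74\right) \frac{1}{371} + \frac{73}{375}\right) = 1519 \left(372 \cdot \frac{1}{371} + 73 \cdot \frac{1}{375}\right) = 1519 \left(\frac{372}{371} + \frac{73}{375}\right) = 1519 \cdot \frac{166583}{139125} = \frac{36148511}{19875}$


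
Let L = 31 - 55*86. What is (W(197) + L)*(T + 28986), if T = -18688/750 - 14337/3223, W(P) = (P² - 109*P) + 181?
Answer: 448600674505334/1208625 ≈ 3.7117e+8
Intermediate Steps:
L = -4699 (L = 31 - 4730 = -4699)
W(P) = 181 + P² - 109*P
T = -35492087/1208625 (T = -18688*1/750 - 14337*1/3223 = -9344/375 - 14337/3223 = -35492087/1208625 ≈ -29.366)
(W(197) + L)*(T + 28986) = ((181 + 197² - 109*197) - 4699)*(-35492087/1208625 + 28986) = ((181 + 38809 - 21473) - 4699)*(34997712163/1208625) = (17517 - 4699)*(34997712163/1208625) = 12818*(34997712163/1208625) = 448600674505334/1208625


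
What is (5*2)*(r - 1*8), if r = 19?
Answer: 110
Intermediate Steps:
(5*2)*(r - 1*8) = (5*2)*(19 - 1*8) = 10*(19 - 8) = 10*11 = 110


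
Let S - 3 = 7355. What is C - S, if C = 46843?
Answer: 39485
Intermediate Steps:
S = 7358 (S = 3 + 7355 = 7358)
C - S = 46843 - 1*7358 = 46843 - 7358 = 39485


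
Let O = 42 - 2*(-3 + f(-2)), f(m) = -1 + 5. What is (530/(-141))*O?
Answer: -21200/141 ≈ -150.35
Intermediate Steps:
f(m) = 4
O = 40 (O = 42 - 2*(-3 + 4) = 42 - 2 = 40)
(530/(-141))*O = (530/(-141))*40 = (530*(-1/141))*40 = -530/141*40 = -21200/141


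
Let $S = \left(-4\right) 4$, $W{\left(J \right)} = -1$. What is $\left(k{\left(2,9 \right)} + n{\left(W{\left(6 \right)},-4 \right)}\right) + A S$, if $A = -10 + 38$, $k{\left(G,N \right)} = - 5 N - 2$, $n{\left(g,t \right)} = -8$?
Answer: $-503$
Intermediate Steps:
$k{\left(G,N \right)} = -2 - 5 N$
$A = 28$
$S = -16$
$\left(k{\left(2,9 \right)} + n{\left(W{\left(6 \right)},-4 \right)}\right) + A S = \left(\left(-2 - 45\right) - 8\right) + 28 \left(-16\right) = \left(\left(-2 - 45\right) - 8\right) - 448 = \left(-47 - 8\right) - 448 = -55 - 448 = -503$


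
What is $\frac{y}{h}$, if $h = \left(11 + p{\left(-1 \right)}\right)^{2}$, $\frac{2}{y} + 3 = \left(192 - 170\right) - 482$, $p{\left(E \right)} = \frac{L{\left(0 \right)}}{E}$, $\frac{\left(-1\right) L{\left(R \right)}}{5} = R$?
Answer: $- \frac{2}{56023} \approx -3.57 \cdot 10^{-5}$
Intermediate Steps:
$L{\left(R \right)} = - 5 R$
$p{\left(E \right)} = 0$ ($p{\left(E \right)} = \frac{\left(-5\right) 0}{E} = \frac{0}{E} = 0$)
$y = - \frac{2}{463}$ ($y = \frac{2}{-3 + \left(\left(192 - 170\right) - 482\right)} = \frac{2}{-3 + \left(22 - 482\right)} = \frac{2}{-3 - 460} = \frac{2}{-463} = 2 \left(- \frac{1}{463}\right) = - \frac{2}{463} \approx -0.0043197$)
$h = 121$ ($h = \left(11 + 0\right)^{2} = 11^{2} = 121$)
$\frac{y}{h} = - \frac{2}{463 \cdot 121} = \left(- \frac{2}{463}\right) \frac{1}{121} = - \frac{2}{56023}$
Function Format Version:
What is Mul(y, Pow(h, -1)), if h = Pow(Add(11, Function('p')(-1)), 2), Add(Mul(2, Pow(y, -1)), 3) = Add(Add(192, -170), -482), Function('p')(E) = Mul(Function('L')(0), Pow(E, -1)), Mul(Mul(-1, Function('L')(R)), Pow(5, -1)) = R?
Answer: Rational(-2, 56023) ≈ -3.5700e-5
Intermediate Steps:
Function('L')(R) = Mul(-5, R)
Function('p')(E) = 0 (Function('p')(E) = Mul(Mul(-5, 0), Pow(E, -1)) = Mul(0, Pow(E, -1)) = 0)
y = Rational(-2, 463) (y = Mul(2, Pow(Add(-3, Add(Add(192, -170), -482)), -1)) = Mul(2, Pow(Add(-3, Add(22, -482)), -1)) = Mul(2, Pow(Add(-3, -460), -1)) = Mul(2, Pow(-463, -1)) = Mul(2, Rational(-1, 463)) = Rational(-2, 463) ≈ -0.0043197)
h = 121 (h = Pow(Add(11, 0), 2) = Pow(11, 2) = 121)
Mul(y, Pow(h, -1)) = Mul(Rational(-2, 463), Pow(121, -1)) = Mul(Rational(-2, 463), Rational(1, 121)) = Rational(-2, 56023)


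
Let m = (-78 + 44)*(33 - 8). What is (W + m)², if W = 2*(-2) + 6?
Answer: 719104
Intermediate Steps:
W = 2 (W = -4 + 6 = 2)
m = -850 (m = -34*25 = -850)
(W + m)² = (2 - 850)² = (-848)² = 719104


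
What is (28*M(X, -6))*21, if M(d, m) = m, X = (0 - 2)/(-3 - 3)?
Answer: -3528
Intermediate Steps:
X = ⅓ (X = -2/(-6) = -2*(-⅙) = ⅓ ≈ 0.33333)
(28*M(X, -6))*21 = (28*(-6))*21 = -168*21 = -3528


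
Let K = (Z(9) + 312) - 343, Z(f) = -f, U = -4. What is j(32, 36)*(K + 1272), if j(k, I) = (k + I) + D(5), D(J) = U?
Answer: 78848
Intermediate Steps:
D(J) = -4
j(k, I) = -4 + I + k (j(k, I) = (k + I) - 4 = (I + k) - 4 = -4 + I + k)
K = -40 (K = (-1*9 + 312) - 343 = (-9 + 312) - 343 = 303 - 343 = -40)
j(32, 36)*(K + 1272) = (-4 + 36 + 32)*(-40 + 1272) = 64*1232 = 78848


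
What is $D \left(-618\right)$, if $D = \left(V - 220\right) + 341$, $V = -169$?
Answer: $29664$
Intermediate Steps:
$D = -48$ ($D = \left(-169 - 220\right) + 341 = -389 + 341 = -48$)
$D \left(-618\right) = \left(-48\right) \left(-618\right) = 29664$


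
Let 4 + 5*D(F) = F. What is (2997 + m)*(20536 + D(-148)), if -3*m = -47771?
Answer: 1939898112/5 ≈ 3.8798e+8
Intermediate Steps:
m = 47771/3 (m = -1/3*(-47771) = 47771/3 ≈ 15924.)
D(F) = -4/5 + F/5
(2997 + m)*(20536 + D(-148)) = (2997 + 47771/3)*(20536 + (-4/5 + (1/5)*(-148))) = 56762*(20536 + (-4/5 - 148/5))/3 = 56762*(20536 - 152/5)/3 = (56762/3)*(102528/5) = 1939898112/5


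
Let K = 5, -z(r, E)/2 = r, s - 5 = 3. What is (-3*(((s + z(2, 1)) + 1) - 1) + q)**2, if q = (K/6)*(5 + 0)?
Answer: 2209/36 ≈ 61.361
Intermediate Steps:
s = 8 (s = 5 + 3 = 8)
z(r, E) = -2*r
q = 25/6 (q = (5/6)*(5 + 0) = (5*(1/6))*5 = (5/6)*5 = 25/6 ≈ 4.1667)
(-3*(((s + z(2, 1)) + 1) - 1) + q)**2 = (-3*(((8 - 2*2) + 1) - 1) + 25/6)**2 = (-3*(((8 - 4) + 1) - 1) + 25/6)**2 = (-3*((4 + 1) - 1) + 25/6)**2 = (-3*(5 - 1) + 25/6)**2 = (-3*4 + 25/6)**2 = (-12 + 25/6)**2 = (-47/6)**2 = 2209/36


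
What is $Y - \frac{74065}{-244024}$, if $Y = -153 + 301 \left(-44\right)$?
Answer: $- \frac{3269115463}{244024} \approx -13397.0$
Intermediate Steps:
$Y = -13397$ ($Y = -153 - 13244 = -13397$)
$Y - \frac{74065}{-244024} = -13397 - \frac{74065}{-244024} = -13397 - 74065 \left(- \frac{1}{244024}\right) = -13397 - - \frac{74065}{244024} = -13397 + \frac{74065}{244024} = - \frac{3269115463}{244024}$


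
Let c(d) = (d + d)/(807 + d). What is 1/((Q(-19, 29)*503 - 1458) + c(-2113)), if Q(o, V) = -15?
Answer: -653/5876846 ≈ -0.00011111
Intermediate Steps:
c(d) = 2*d/(807 + d) (c(d) = (2*d)/(807 + d) = 2*d/(807 + d))
1/((Q(-19, 29)*503 - 1458) + c(-2113)) = 1/((-15*503 - 1458) + 2*(-2113)/(807 - 2113)) = 1/((-7545 - 1458) + 2*(-2113)/(-1306)) = 1/(-9003 + 2*(-2113)*(-1/1306)) = 1/(-9003 + 2113/653) = 1/(-5876846/653) = -653/5876846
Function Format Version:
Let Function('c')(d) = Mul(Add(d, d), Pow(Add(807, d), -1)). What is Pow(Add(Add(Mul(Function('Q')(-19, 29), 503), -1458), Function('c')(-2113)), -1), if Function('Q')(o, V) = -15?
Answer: Rational(-653, 5876846) ≈ -0.00011111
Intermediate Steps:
Function('c')(d) = Mul(2, d, Pow(Add(807, d), -1)) (Function('c')(d) = Mul(Mul(2, d), Pow(Add(807, d), -1)) = Mul(2, d, Pow(Add(807, d), -1)))
Pow(Add(Add(Mul(Function('Q')(-19, 29), 503), -1458), Function('c')(-2113)), -1) = Pow(Add(Add(Mul(-15, 503), -1458), Mul(2, -2113, Pow(Add(807, -2113), -1))), -1) = Pow(Add(Add(-7545, -1458), Mul(2, -2113, Pow(-1306, -1))), -1) = Pow(Add(-9003, Mul(2, -2113, Rational(-1, 1306))), -1) = Pow(Add(-9003, Rational(2113, 653)), -1) = Pow(Rational(-5876846, 653), -1) = Rational(-653, 5876846)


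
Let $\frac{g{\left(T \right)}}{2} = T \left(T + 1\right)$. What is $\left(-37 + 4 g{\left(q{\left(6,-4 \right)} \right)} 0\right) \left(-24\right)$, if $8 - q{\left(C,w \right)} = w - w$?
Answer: $888$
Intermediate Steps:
$q{\left(C,w \right)} = 8$ ($q{\left(C,w \right)} = 8 - \left(w - w\right) = 8 - 0 = 8 + 0 = 8$)
$g{\left(T \right)} = 2 T \left(1 + T\right)$ ($g{\left(T \right)} = 2 T \left(T + 1\right) = 2 T \left(1 + T\right)$)
$\left(-37 + 4 g{\left(q{\left(6,-4 \right)} \right)} 0\right) \left(-24\right) = \left(-37 + 4 \cdot 2 \cdot 8 \left(1 + 8\right) 0\right) \left(-24\right) = \left(-37 + 4 \cdot 2 \cdot 8 \cdot 9 \cdot 0\right) \left(-24\right) = \left(-37 + 4 \cdot 144 \cdot 0\right) \left(-24\right) = \left(-37 + 576 \cdot 0\right) \left(-24\right) = \left(-37 + 0\right) \left(-24\right) = \left(-37\right) \left(-24\right) = 888$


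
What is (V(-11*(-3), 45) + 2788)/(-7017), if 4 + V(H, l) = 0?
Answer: -928/2339 ≈ -0.39675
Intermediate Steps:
V(H, l) = -4 (V(H, l) = -4 + 0 = -4)
(V(-11*(-3), 45) + 2788)/(-7017) = (-4 + 2788)/(-7017) = 2784*(-1/7017) = -928/2339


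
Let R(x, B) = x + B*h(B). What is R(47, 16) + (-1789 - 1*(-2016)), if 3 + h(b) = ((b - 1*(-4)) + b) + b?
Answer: 1058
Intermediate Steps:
h(b) = 1 + 3*b (h(b) = -3 + (((b - 1*(-4)) + b) + b) = -3 + (((b + 4) + b) + b) = -3 + (((4 + b) + b) + b) = -3 + ((4 + 2*b) + b) = -3 + (4 + 3*b) = 1 + 3*b)
R(x, B) = x + B*(1 + 3*B)
R(47, 16) + (-1789 - 1*(-2016)) = (47 + 16*(1 + 3*16)) + (-1789 - 1*(-2016)) = (47 + 16*(1 + 48)) + (-1789 + 2016) = (47 + 16*49) + 227 = (47 + 784) + 227 = 831 + 227 = 1058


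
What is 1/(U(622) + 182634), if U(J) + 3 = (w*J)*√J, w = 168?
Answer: -60877/2252840478597 + 34832*√622/2252840478597 ≈ 3.5858e-7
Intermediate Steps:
U(J) = -3 + 168*J^(3/2) (U(J) = -3 + (168*J)*√J = -3 + 168*J^(3/2))
1/(U(622) + 182634) = 1/((-3 + 168*622^(3/2)) + 182634) = 1/((-3 + 168*(622*√622)) + 182634) = 1/((-3 + 104496*√622) + 182634) = 1/(182631 + 104496*√622)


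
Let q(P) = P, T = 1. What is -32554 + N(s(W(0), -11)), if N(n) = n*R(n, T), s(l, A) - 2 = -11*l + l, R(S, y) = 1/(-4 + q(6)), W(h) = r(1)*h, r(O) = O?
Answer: -32553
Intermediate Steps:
W(h) = h (W(h) = 1*h = h)
R(S, y) = 1/2 (R(S, y) = 1/(-4 + 6) = 1/2)
s(l, A) = 2 - 10*l (s(l, A) = 2 + (-11*l + l) = 2 - 10*l)
N(n) = n/2 (N(n) = n*(1/2) = n/2)
-32554 + N(s(W(0), -11)) = -32554 + (2 - 10*0)/2 = -32554 + (2 + 0)/2 = -32554 + (1/2)*2 = -32554 + 1 = -32553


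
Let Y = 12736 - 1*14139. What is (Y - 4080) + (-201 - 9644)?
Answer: -15328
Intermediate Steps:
Y = -1403 (Y = 12736 - 14139 = -1403)
(Y - 4080) + (-201 - 9644) = (-1403 - 4080) + (-201 - 9644) = -5483 - 9845 = -15328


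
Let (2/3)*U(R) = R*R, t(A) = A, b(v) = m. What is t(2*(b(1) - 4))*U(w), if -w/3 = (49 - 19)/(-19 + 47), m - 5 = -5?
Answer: -6075/49 ≈ -123.98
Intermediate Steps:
m = 0 (m = 5 - 5 = 0)
b(v) = 0
w = -45/14 (w = -3*(49 - 19)/(-19 + 47) = -90/28 = -3*15/14 = -45/14 ≈ -3.2143)
U(R) = 3*R²/2 (U(R) = 3*(R*R)/2 = 3*R²/2)
t(2*(b(1) - 4))*U(w) = (2*(0 - 4))*(3*(-45/14)²/2) = (2*(-4))*((3/2)*(2025/196)) = -8*6075/392 = -6075/49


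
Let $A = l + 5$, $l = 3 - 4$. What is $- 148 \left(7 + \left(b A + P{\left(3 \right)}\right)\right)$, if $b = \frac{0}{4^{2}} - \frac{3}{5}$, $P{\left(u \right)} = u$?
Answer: $- \frac{5624}{5} \approx -1124.8$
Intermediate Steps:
$b = - \frac{3}{5}$ ($b = \frac{0}{16} - \frac{3}{5} = 0 \cdot \frac{1}{16} - \frac{3}{5} = 0 - \frac{3}{5} = - \frac{3}{5} \approx -0.6$)
$l = -1$ ($l = 3 - 4 = -1$)
$A = 4$ ($A = -1 + 5 = 4$)
$- 148 \left(7 + \left(b A + P{\left(3 \right)}\right)\right) = - 148 \left(7 + \left(\left(- \frac{3}{5}\right) 4 + 3\right)\right) = - 148 \left(7 + \left(- \frac{12}{5} + 3\right)\right) = - 148 \left(7 + \frac{3}{5}\right) = \left(-148\right) \frac{38}{5} = - \frac{5624}{5}$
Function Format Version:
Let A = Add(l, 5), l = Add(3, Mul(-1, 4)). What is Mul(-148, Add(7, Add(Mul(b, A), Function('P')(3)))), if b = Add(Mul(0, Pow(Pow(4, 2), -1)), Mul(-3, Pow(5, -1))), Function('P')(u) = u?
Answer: Rational(-5624, 5) ≈ -1124.8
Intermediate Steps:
b = Rational(-3, 5) (b = Add(Mul(0, Pow(16, -1)), Mul(-3, Rational(1, 5))) = Add(Mul(0, Rational(1, 16)), Rational(-3, 5)) = Add(0, Rational(-3, 5)) = Rational(-3, 5) ≈ -0.60000)
l = -1 (l = Add(3, -4) = -1)
A = 4 (A = Add(-1, 5) = 4)
Mul(-148, Add(7, Add(Mul(b, A), Function('P')(3)))) = Mul(-148, Add(7, Add(Mul(Rational(-3, 5), 4), 3))) = Mul(-148, Add(7, Add(Rational(-12, 5), 3))) = Mul(-148, Add(7, Rational(3, 5))) = Mul(-148, Rational(38, 5)) = Rational(-5624, 5)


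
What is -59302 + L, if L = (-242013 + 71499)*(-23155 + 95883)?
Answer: -12401201494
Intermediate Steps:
L = -12401142192 (L = -170514*72728 = -12401142192)
-59302 + L = -59302 - 12401142192 = -12401201494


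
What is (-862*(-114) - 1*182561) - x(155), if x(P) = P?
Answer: -84448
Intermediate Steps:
(-862*(-114) - 1*182561) - x(155) = (-862*(-114) - 1*182561) - 1*155 = (98268 - 182561) - 155 = -84293 - 155 = -84448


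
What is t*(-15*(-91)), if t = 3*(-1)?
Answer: -4095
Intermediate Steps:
t = -3
t*(-15*(-91)) = -(-45)*(-91) = -3*1365 = -4095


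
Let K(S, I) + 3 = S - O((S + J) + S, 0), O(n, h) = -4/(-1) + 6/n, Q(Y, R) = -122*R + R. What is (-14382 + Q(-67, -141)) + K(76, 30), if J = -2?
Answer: 68699/25 ≈ 2748.0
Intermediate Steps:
Q(Y, R) = -121*R
O(n, h) = 4 + 6/n (O(n, h) = -4*(-1) + 6/n = 4 + 6/n)
K(S, I) = -7 + S - 6/(-2 + 2*S) (K(S, I) = -3 + (S - (4 + 6/((S - 2) + S))) = -3 + (S - (4 + 6/((-2 + S) + S))) = -3 + (S - (4 + 6/(-2 + 2*S))) = -3 + (S + (-4 - 6/(-2 + 2*S))) = -3 + (-4 + S - 6/(-2 + 2*S)) = -7 + S - 6/(-2 + 2*S))
(-14382 + Q(-67, -141)) + K(76, 30) = (-14382 - 121*(-141)) + (-3 + (-1 + 76)*(-7 + 76))/(-1 + 76) = (-14382 + 17061) + (-3 + 75*69)/75 = 2679 + (-3 + 5175)/75 = 2679 + (1/75)*5172 = 2679 + 1724/25 = 68699/25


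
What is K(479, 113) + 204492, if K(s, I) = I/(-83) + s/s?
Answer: 16972806/83 ≈ 2.0449e+5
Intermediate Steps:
K(s, I) = 1 - I/83 (K(s, I) = I*(-1/83) + 1 = -I/83 + 1 = 1 - I/83)
K(479, 113) + 204492 = (1 - 1/83*113) + 204492 = (1 - 113/83) + 204492 = -30/83 + 204492 = 16972806/83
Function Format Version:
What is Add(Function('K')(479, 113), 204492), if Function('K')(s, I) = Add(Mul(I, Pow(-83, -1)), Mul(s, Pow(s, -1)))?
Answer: Rational(16972806, 83) ≈ 2.0449e+5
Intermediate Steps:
Function('K')(s, I) = Add(1, Mul(Rational(-1, 83), I)) (Function('K')(s, I) = Add(Mul(I, Rational(-1, 83)), 1) = Add(Mul(Rational(-1, 83), I), 1) = Add(1, Mul(Rational(-1, 83), I)))
Add(Function('K')(479, 113), 204492) = Add(Add(1, Mul(Rational(-1, 83), 113)), 204492) = Add(Add(1, Rational(-113, 83)), 204492) = Add(Rational(-30, 83), 204492) = Rational(16972806, 83)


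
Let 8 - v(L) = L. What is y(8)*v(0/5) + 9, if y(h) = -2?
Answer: -7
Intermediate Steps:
v(L) = 8 - L
y(8)*v(0/5) + 9 = -2*(8 - 0/5) + 9 = -2*(8 - 1*0) + 9 = -2*(8 + 0) + 9 = -2*8 + 9 = -16 + 9 = -7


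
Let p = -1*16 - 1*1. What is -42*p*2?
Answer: 1428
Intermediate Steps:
p = -17 (p = -16 - 1 = -17)
-42*p*2 = -42*(-17)*2 = 714*2 = 1428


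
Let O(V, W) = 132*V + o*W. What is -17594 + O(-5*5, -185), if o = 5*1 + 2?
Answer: -22189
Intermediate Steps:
o = 7 (o = 5 + 2 = 7)
O(V, W) = 7*W + 132*V (O(V, W) = 132*V + 7*W = 7*W + 132*V)
-17594 + O(-5*5, -185) = -17594 + (7*(-185) + 132*(-5*5)) = -17594 + (-1295 + 132*(-25)) = -17594 + (-1295 - 3300) = -17594 - 4595 = -22189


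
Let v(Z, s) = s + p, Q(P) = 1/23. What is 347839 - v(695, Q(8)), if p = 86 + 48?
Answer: 7997214/23 ≈ 3.4771e+5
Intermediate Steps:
Q(P) = 1/23
p = 134
v(Z, s) = 134 + s (v(Z, s) = s + 134 = 134 + s)
347839 - v(695, Q(8)) = 347839 - (134 + 1/23) = 347839 - 1*3083/23 = 347839 - 3083/23 = 7997214/23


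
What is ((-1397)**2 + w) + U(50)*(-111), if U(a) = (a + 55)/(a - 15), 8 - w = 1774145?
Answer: 177139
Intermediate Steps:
w = -1774137 (w = 8 - 1*1774145 = 8 - 1774145 = -1774137)
U(a) = (55 + a)/(-15 + a)
((-1397)**2 + w) + U(50)*(-111) = ((-1397)**2 - 1774137) + ((55 + 50)/(-15 + 50))*(-111) = (1951609 - 1774137) + (105/35)*(-111) = 177472 + ((1/35)*105)*(-111) = 177472 + 3*(-111) = 177472 - 333 = 177139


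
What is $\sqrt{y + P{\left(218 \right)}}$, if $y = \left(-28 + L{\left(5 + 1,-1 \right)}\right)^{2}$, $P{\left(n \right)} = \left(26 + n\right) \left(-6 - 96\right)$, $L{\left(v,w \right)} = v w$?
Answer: $2 i \sqrt{5933} \approx 154.05 i$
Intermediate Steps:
$P{\left(n \right)} = -2652 - 102 n$ ($P{\left(n \right)} = \left(26 + n\right) \left(-102\right) = -2652 - 102 n$)
$y = 1156$ ($y = \left(-28 + \left(5 + 1\right) \left(-1\right)\right)^{2} = \left(-28 + 6 \left(-1\right)\right)^{2} = \left(-28 - 6\right)^{2} = \left(-34\right)^{2} = 1156$)
$\sqrt{y + P{\left(218 \right)}} = \sqrt{1156 - 24888} = \sqrt{-23732} = 2 i \sqrt{5933}$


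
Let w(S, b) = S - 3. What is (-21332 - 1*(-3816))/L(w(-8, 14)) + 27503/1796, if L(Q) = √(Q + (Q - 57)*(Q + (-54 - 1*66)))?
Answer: 27503/1796 - 17516*√8897/8897 ≈ -170.39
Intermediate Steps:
w(S, b) = -3 + S
L(Q) = √(Q + (-120 + Q)*(-57 + Q)) (L(Q) = √(Q + (-57 + Q)*(Q + (-54 - 66))) = √(Q + (-57 + Q)*(Q - 120)) = √(Q + (-57 + Q)*(-120 + Q)) = √(Q + (-120 + Q)*(-57 + Q)))
(-21332 - 1*(-3816))/L(w(-8, 14)) + 27503/1796 = (-21332 - 1*(-3816))/(√(6840 + (-3 - 8)² - 176*(-3 - 8))) + 27503/1796 = (-21332 + 3816)/(√(6840 + (-11)² - 176*(-11))) + 27503*(1/1796) = -17516/√(6840 + 121 + 1936) + 27503/1796 = -17516*√8897/8897 + 27503/1796 = 27503/1796 - 17516*√8897/8897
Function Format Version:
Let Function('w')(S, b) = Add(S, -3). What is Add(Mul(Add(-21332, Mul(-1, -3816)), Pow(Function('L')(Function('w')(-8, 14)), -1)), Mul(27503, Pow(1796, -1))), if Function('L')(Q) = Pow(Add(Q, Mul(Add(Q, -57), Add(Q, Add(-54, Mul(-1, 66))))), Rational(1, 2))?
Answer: Add(Rational(27503, 1796), Mul(Rational(-17516, 8897), Pow(8897, Rational(1, 2)))) ≈ -170.39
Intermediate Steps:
Function('w')(S, b) = Add(-3, S)
Function('L')(Q) = Pow(Add(Q, Mul(Add(-120, Q), Add(-57, Q))), Rational(1, 2)) (Function('L')(Q) = Pow(Add(Q, Mul(Add(-57, Q), Add(Q, Add(-54, -66)))), Rational(1, 2)) = Pow(Add(Q, Mul(Add(-57, Q), Add(Q, -120))), Rational(1, 2)) = Pow(Add(Q, Mul(Add(-57, Q), Add(-120, Q))), Rational(1, 2)) = Pow(Add(Q, Mul(Add(-120, Q), Add(-57, Q))), Rational(1, 2)))
Add(Mul(Add(-21332, Mul(-1, -3816)), Pow(Function('L')(Function('w')(-8, 14)), -1)), Mul(27503, Pow(1796, -1))) = Add(Mul(Add(-21332, Mul(-1, -3816)), Pow(Pow(Add(6840, Pow(Add(-3, -8), 2), Mul(-176, Add(-3, -8))), Rational(1, 2)), -1)), Mul(27503, Pow(1796, -1))) = Add(Mul(Add(-21332, 3816), Pow(Pow(Add(6840, Pow(-11, 2), Mul(-176, -11)), Rational(1, 2)), -1)), Mul(27503, Rational(1, 1796))) = Add(Mul(-17516, Pow(Pow(Add(6840, 121, 1936), Rational(1, 2)), -1)), Rational(27503, 1796)) = Add(Mul(-17516, Pow(Pow(8897, Rational(1, 2)), -1)), Rational(27503, 1796)) = Add(Mul(-17516, Mul(Rational(1, 8897), Pow(8897, Rational(1, 2)))), Rational(27503, 1796)) = Add(Mul(Rational(-17516, 8897), Pow(8897, Rational(1, 2))), Rational(27503, 1796)) = Add(Rational(27503, 1796), Mul(Rational(-17516, 8897), Pow(8897, Rational(1, 2))))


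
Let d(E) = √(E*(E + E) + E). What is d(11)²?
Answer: 253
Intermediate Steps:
d(E) = √(E + 2*E²) (d(E) = √(E*(2*E) + E) = √(2*E² + E) = √(E + 2*E²))
d(11)² = (√(11*(1 + 2*11)))² = (√(11*(1 + 22)))² = (√(11*23))² = (√253)² = 253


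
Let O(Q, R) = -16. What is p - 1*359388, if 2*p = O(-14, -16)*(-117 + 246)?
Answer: -360420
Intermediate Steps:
p = -1032 (p = (-16*(-117 + 246))/2 = (-16*129)/2 = (½)*(-2064) = -1032)
p - 1*359388 = -1032 - 1*359388 = -1032 - 359388 = -360420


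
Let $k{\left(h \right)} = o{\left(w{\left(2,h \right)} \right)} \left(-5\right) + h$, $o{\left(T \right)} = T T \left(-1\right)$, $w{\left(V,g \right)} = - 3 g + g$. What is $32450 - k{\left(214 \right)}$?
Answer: $-883684$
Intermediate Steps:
$w{\left(V,g \right)} = - 2 g$
$o{\left(T \right)} = - T^{2}$ ($o{\left(T \right)} = T^{2} \left(-1\right) = - T^{2}$)
$k{\left(h \right)} = h + 20 h^{2}$ ($k{\left(h \right)} = - \left(- 2 h\right)^{2} \left(-5\right) + h = - 4 h^{2} \left(-5\right) + h = 20 h^{2} + h = h + 20 h^{2}$)
$32450 - k{\left(214 \right)} = 32450 - 214 \left(1 + 20 \cdot 214\right) = 32450 - 214 \left(1 + 4280\right) = 32450 - 214 \cdot 4281 = 32450 - 916134 = -883684$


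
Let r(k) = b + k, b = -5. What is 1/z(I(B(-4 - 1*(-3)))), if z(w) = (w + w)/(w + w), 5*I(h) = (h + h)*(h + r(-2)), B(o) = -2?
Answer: 1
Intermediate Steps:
r(k) = -5 + k
I(h) = 2*h*(-7 + h)/5 (I(h) = ((h + h)*(h + (-5 - 2)))/5 = ((2*h)*(h - 7))/5 = ((2*h)*(-7 + h))/5 = (2*h*(-7 + h))/5 = 2*h*(-7 + h)/5)
z(w) = 1 (z(w) = (2*w)/((2*w)) = (2*w)*(1/(2*w)) = 1)
1/z(I(B(-4 - 1*(-3)))) = 1/1 = 1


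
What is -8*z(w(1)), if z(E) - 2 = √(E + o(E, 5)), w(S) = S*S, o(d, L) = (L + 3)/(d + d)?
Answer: -16 - 8*√5 ≈ -33.889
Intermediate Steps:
o(d, L) = (3 + L)/(2*d) (o(d, L) = (3 + L)/((2*d)) = (3 + L)*(1/(2*d)) = (3 + L)/(2*d))
w(S) = S²
z(E) = 2 + √(E + 4/E) (z(E) = 2 + √(E + (3 + 5)/(2*E)) = 2 + √(E + (½)*8/E) = 2 + √(E + 4/E))
-8*z(w(1)) = -8*(2 + √(1² + 4/(1²))) = -8*(2 + √(1 + 4/1)) = -8*(2 + √(1 + 4*1)) = -8*(2 + √(1 + 4)) = -8*(2 + √5) = -16 - 8*√5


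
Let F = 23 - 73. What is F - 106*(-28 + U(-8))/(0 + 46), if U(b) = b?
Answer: 758/23 ≈ 32.957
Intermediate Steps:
F = -50
F - 106*(-28 + U(-8))/(0 + 46) = -50 - 106*(-28 - 8)/(0 + 46) = -50 - (-3816)/46 = -50 - 106*(-18/23) = -50 + 1908/23 = 758/23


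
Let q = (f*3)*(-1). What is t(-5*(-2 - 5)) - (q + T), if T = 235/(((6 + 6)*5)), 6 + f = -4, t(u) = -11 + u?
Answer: -119/12 ≈ -9.9167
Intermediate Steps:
f = -10 (f = -6 - 4 = -10)
T = 47/12 (T = 235/((12*5)) = 235/60 = 235*(1/60) = 47/12 ≈ 3.9167)
q = 30 (q = -10*3*(-1) = -30*(-1) = 30)
t(-5*(-2 - 5)) - (q + T) = (-11 - 5*(-2 - 5)) - (30 + 47/12) = (-11 - 5*(-7)) - 1*407/12 = (-11 + 35) - 407/12 = 24 - 407/12 = -119/12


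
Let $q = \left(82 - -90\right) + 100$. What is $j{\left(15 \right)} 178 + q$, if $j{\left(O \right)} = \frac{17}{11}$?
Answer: $\frac{6018}{11} \approx 547.09$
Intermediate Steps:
$j{\left(O \right)} = \frac{17}{11}$ ($j{\left(O \right)} = 17 \cdot \frac{1}{11} = \frac{17}{11}$)
$q = 272$ ($q = \left(82 + 90\right) + 100 = 172 + 100 = 272$)
$j{\left(15 \right)} 178 + q = \frac{17}{11} \cdot 178 + 272 = \frac{3026}{11} + 272 = \frac{6018}{11}$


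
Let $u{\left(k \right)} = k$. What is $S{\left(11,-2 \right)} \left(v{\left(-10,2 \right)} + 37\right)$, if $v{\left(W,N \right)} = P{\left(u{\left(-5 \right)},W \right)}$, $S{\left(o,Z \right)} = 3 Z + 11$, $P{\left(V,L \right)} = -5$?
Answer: $160$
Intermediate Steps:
$S{\left(o,Z \right)} = 11 + 3 Z$
$v{\left(W,N \right)} = -5$
$S{\left(11,-2 \right)} \left(v{\left(-10,2 \right)} + 37\right) = \left(11 + 3 \left(-2\right)\right) \left(-5 + 37\right) = \left(11 - 6\right) 32 = 5 \cdot 32 = 160$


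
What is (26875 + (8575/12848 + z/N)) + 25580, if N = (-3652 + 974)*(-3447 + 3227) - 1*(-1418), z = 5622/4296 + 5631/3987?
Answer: 47342722193046445315/902528258971152 ≈ 52456.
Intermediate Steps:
z = 2589205/951564 (z = 5622*(1/4296) + 5631*(1/3987) = 937/716 + 1877/1329 = 2589205/951564 ≈ 2.7210)
N = 590578 (N = -2678*(-220) + 1418 = 589160 + 1418 = 590578)
(26875 + (8575/12848 + z/N)) + 25580 = (26875 + (8575/12848 + (2589205/951564)/590578)) + 25580 = (26875 + (8575*(1/12848) + (2589205/951564)*(1/590578))) + 25580 = (26875 + (8575/12848 + 2589205/561972763992)) + 25580 = (26875 + 602368714667155/902528258971152) + 25580 = 24256049328564377155/902528258971152 + 25580 = 47342722193046445315/902528258971152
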